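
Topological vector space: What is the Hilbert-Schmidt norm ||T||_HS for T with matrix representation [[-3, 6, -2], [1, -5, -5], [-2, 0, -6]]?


The Hilbert-Schmidt norm is sqrt(sum of squares of all entries).
Sum of squares = (-3)^2 + 6^2 + (-2)^2 + 1^2 + (-5)^2 + (-5)^2 + (-2)^2 + 0^2 + (-6)^2
= 9 + 36 + 4 + 1 + 25 + 25 + 4 + 0 + 36 = 140
||T||_HS = sqrt(140) = 11.8322

11.8322


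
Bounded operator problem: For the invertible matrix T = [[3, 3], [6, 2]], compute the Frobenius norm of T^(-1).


det(T) = 3*2 - 3*6 = -12
T^(-1) = (1/-12) * [[2, -3], [-6, 3]] = [[-0.1667, 0.2500], [0.5000, -0.2500]]
||T^(-1)||_F^2 = (-0.1667)^2 + 0.2500^2 + 0.5000^2 + (-0.2500)^2 = 0.4028
||T^(-1)||_F = sqrt(0.4028) = 0.6346

0.6346


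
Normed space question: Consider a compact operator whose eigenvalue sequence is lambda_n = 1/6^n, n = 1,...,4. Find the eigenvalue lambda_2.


The eigenvalue formula gives lambda_2 = 1/6^2
= 1/36
= 0.0278

0.0278


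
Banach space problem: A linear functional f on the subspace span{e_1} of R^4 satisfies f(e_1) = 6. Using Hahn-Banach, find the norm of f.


The norm of f is given by ||f|| = sup_{||x||=1} |f(x)|.
On span{e_1}, ||e_1|| = 1, so ||f|| = |f(e_1)| / ||e_1||
= |6| / 1 = 6.0000

6.0000


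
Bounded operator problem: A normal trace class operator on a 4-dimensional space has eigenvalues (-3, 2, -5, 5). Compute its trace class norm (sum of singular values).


For a normal operator, singular values equal |eigenvalues|.
Trace norm = sum |lambda_i| = 3 + 2 + 5 + 5
= 15

15


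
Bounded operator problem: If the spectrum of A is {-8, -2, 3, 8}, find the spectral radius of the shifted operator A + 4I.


Spectrum of A + 4I = {-4, 2, 7, 12}
Spectral radius = max |lambda| over the shifted spectrum
= max(4, 2, 7, 12) = 12

12


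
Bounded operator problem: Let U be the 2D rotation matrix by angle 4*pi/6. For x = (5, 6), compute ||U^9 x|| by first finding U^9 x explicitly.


U is a rotation by theta = 4*pi/6
U^9 = rotation by 9*theta = 36*pi/6 = 0*pi/6 (mod 2*pi)
cos(0*pi/6) = 1.0000, sin(0*pi/6) = 0.0000
U^9 x = (1.0000 * 5 - 0.0000 * 6, 0.0000 * 5 + 1.0000 * 6)
= (5.0000, 6.0000)
||U^9 x|| = sqrt(5.0000^2 + 6.0000^2) = sqrt(61.0000) = 7.8102

7.8102


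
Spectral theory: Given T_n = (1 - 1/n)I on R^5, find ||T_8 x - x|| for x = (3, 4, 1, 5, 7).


T_8 x - x = (1 - 1/8)x - x = -x/8
||x|| = sqrt(100) = 10.0000
||T_8 x - x|| = ||x||/8 = 10.0000/8 = 1.2500

1.2500


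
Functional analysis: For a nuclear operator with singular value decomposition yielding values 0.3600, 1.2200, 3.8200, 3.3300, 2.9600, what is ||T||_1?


The nuclear norm is the sum of all singular values.
||T||_1 = 0.3600 + 1.2200 + 3.8200 + 3.3300 + 2.9600
= 11.6900

11.6900


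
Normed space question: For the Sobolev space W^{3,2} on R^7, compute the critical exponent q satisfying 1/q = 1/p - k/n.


Using the Sobolev embedding formula: 1/q = 1/p - k/n
1/q = 1/2 - 3/7 = 1/14
q = 1/(1/14) = 14

14.0000


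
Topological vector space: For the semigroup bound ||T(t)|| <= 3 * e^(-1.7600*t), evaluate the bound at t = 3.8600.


||T(3.8600)|| <= 3 * exp(-1.7600 * 3.8600)
= 3 * exp(-6.7936)
= 3 * 0.0011
= 0.0034

0.0034


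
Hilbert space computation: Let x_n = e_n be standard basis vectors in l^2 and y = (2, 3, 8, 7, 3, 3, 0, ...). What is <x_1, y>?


x_1 = e_1 is the standard basis vector with 1 in position 1.
<x_1, y> = y_1 = 2
As n -> infinity, <x_n, y> -> 0, confirming weak convergence of (x_n) to 0.

2


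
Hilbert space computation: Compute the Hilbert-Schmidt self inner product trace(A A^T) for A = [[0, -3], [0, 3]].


trace(A * A^T) = sum of squares of all entries
= 0^2 + (-3)^2 + 0^2 + 3^2
= 0 + 9 + 0 + 9
= 18

18


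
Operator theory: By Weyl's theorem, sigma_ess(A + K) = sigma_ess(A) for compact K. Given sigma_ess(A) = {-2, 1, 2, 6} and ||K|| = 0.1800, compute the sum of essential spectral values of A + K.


By Weyl's theorem, the essential spectrum is invariant under compact perturbations.
sigma_ess(A + K) = sigma_ess(A) = {-2, 1, 2, 6}
Sum = -2 + 1 + 2 + 6 = 7

7


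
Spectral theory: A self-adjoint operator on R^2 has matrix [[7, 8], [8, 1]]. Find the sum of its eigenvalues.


For a self-adjoint (symmetric) matrix, the eigenvalues are real.
The sum of eigenvalues equals the trace of the matrix.
trace = 7 + 1 = 8

8


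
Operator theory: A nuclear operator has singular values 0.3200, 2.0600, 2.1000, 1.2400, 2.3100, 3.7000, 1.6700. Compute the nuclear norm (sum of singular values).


The nuclear norm is the sum of all singular values.
||T||_1 = 0.3200 + 2.0600 + 2.1000 + 1.2400 + 2.3100 + 3.7000 + 1.6700
= 13.4000

13.4000


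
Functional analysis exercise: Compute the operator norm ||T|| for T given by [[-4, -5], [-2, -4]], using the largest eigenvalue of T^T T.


A^T A = [[20, 28], [28, 41]]
trace(A^T A) = 61, det(A^T A) = 36
discriminant = 61^2 - 4*36 = 3577
Largest eigenvalue of A^T A = (trace + sqrt(disc))/2 = 60.4040
||T|| = sqrt(60.4040) = 7.7720

7.7720


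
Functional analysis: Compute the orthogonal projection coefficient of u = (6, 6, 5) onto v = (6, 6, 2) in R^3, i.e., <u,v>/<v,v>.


Computing <u,v> = 6*6 + 6*6 + 5*2 = 82
Computing <v,v> = 6^2 + 6^2 + 2^2 = 76
Projection coefficient = 82/76 = 1.0789

1.0789


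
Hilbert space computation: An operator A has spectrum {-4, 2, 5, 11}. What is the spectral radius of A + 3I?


Spectrum of A + 3I = {-1, 5, 8, 14}
Spectral radius = max |lambda| over the shifted spectrum
= max(1, 5, 8, 14) = 14

14


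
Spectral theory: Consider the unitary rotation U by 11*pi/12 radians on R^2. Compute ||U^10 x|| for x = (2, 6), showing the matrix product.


U is a rotation by theta = 11*pi/12
U^10 = rotation by 10*theta = 110*pi/12 = 14*pi/12 (mod 2*pi)
cos(14*pi/12) = -0.8660, sin(14*pi/12) = -0.5000
U^10 x = (-0.8660 * 2 - -0.5000 * 6, -0.5000 * 2 + -0.8660 * 6)
= (1.2679, -6.1962)
||U^10 x|| = sqrt(1.2679^2 + (-6.1962)^2) = sqrt(40.0000) = 6.3246

6.3246


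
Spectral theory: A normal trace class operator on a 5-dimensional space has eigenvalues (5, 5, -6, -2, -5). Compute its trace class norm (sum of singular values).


For a normal operator, singular values equal |eigenvalues|.
Trace norm = sum |lambda_i| = 5 + 5 + 6 + 2 + 5
= 23

23


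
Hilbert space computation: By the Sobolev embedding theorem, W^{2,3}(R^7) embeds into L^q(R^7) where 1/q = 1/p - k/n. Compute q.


Using the Sobolev embedding formula: 1/q = 1/p - k/n
1/q = 1/3 - 2/7 = 1/21
q = 1/(1/21) = 21

21.0000


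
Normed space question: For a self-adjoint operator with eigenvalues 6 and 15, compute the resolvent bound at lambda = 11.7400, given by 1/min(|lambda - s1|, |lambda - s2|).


dist(11.7400, {6, 15}) = min(|11.7400 - 6|, |11.7400 - 15|)
= min(5.7400, 3.2600) = 3.2600
Resolvent bound = 1/3.2600 = 0.3067

0.3067


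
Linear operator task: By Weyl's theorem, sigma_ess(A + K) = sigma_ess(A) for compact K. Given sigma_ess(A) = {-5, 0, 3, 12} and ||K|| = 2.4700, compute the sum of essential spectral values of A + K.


By Weyl's theorem, the essential spectrum is invariant under compact perturbations.
sigma_ess(A + K) = sigma_ess(A) = {-5, 0, 3, 12}
Sum = -5 + 0 + 3 + 12 = 10

10


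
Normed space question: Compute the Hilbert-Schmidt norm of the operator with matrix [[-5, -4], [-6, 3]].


The Hilbert-Schmidt norm is sqrt(sum of squares of all entries).
Sum of squares = (-5)^2 + (-4)^2 + (-6)^2 + 3^2
= 25 + 16 + 36 + 9 = 86
||T||_HS = sqrt(86) = 9.2736

9.2736


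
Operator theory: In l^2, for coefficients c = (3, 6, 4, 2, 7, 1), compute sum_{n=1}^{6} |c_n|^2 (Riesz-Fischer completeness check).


sum |c_n|^2 = 3^2 + 6^2 + 4^2 + 2^2 + 7^2 + 1^2
= 9 + 36 + 16 + 4 + 49 + 1
= 115

115


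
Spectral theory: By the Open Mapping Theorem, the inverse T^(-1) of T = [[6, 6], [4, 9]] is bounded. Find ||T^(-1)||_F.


det(T) = 6*9 - 6*4 = 30
T^(-1) = (1/30) * [[9, -6], [-4, 6]] = [[0.3000, -0.2000], [-0.1333, 0.2000]]
||T^(-1)||_F^2 = 0.3000^2 + (-0.2000)^2 + (-0.1333)^2 + 0.2000^2 = 0.1878
||T^(-1)||_F = sqrt(0.1878) = 0.4333

0.4333


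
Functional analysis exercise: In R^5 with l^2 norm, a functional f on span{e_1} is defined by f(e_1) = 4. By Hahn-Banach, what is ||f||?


The norm of f is given by ||f|| = sup_{||x||=1} |f(x)|.
On span{e_1}, ||e_1|| = 1, so ||f|| = |f(e_1)| / ||e_1||
= |4| / 1 = 4.0000

4.0000


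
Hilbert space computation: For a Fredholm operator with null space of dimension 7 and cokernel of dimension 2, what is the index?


The Fredholm index is defined as ind(T) = dim(ker T) - dim(coker T)
= 7 - 2
= 5

5


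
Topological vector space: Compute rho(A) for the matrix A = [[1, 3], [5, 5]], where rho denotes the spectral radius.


For a 2x2 matrix, eigenvalues satisfy lambda^2 - (trace)*lambda + det = 0
trace = 1 + 5 = 6
det = 1*5 - 3*5 = -10
discriminant = 6^2 - 4*(-10) = 76
spectral radius = max |eigenvalue| = 7.3589

7.3589


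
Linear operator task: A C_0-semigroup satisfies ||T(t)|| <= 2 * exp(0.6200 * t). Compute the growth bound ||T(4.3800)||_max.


||T(4.3800)|| <= 2 * exp(0.6200 * 4.3800)
= 2 * exp(2.7156)
= 2 * 15.1137
= 30.2274

30.2274


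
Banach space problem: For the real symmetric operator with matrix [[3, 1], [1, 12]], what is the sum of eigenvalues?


For a self-adjoint (symmetric) matrix, the eigenvalues are real.
The sum of eigenvalues equals the trace of the matrix.
trace = 3 + 12 = 15

15


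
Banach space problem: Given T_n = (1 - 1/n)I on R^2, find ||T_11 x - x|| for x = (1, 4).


T_11 x - x = (1 - 1/11)x - x = -x/11
||x|| = sqrt(17) = 4.1231
||T_11 x - x|| = ||x||/11 = 4.1231/11 = 0.3748

0.3748


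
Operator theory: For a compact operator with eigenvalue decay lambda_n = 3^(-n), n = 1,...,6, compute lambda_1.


The eigenvalue formula gives lambda_1 = 1/3^1
= 1/3
= 0.3333

0.3333


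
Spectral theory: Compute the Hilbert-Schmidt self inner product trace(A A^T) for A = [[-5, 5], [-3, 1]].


trace(A * A^T) = sum of squares of all entries
= (-5)^2 + 5^2 + (-3)^2 + 1^2
= 25 + 25 + 9 + 1
= 60

60


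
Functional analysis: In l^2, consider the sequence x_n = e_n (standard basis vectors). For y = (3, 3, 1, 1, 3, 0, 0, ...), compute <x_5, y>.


x_5 = e_5 is the standard basis vector with 1 in position 5.
<x_5, y> = y_5 = 3
As n -> infinity, <x_n, y> -> 0, confirming weak convergence of (x_n) to 0.

3


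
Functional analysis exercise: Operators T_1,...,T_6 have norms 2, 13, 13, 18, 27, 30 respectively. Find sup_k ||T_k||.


By the Uniform Boundedness Principle, the supremum of norms is finite.
sup_k ||T_k|| = max(2, 13, 13, 18, 27, 30) = 30

30


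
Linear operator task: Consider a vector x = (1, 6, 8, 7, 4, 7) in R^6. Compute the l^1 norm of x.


The l^1 norm equals the sum of absolute values of all components.
||x||_1 = 1 + 6 + 8 + 7 + 4 + 7
= 33

33.0000


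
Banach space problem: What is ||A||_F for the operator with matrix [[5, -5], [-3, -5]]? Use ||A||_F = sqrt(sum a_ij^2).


||A||_F^2 = sum a_ij^2
= 5^2 + (-5)^2 + (-3)^2 + (-5)^2
= 25 + 25 + 9 + 25 = 84
||A||_F = sqrt(84) = 9.1652

9.1652


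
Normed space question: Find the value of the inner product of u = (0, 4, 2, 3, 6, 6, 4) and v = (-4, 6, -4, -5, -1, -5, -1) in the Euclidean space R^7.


Computing the standard inner product <u, v> = sum u_i * v_i
= 0*-4 + 4*6 + 2*-4 + 3*-5 + 6*-1 + 6*-5 + 4*-1
= 0 + 24 + -8 + -15 + -6 + -30 + -4
= -39

-39


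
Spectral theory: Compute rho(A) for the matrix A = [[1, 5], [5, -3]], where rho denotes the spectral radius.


For a 2x2 matrix, eigenvalues satisfy lambda^2 - (trace)*lambda + det = 0
trace = 1 + -3 = -2
det = 1*-3 - 5*5 = -28
discriminant = (-2)^2 - 4*(-28) = 116
spectral radius = max |eigenvalue| = 6.3852

6.3852


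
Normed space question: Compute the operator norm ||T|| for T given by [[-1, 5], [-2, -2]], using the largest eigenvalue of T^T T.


A^T A = [[5, -1], [-1, 29]]
trace(A^T A) = 34, det(A^T A) = 144
discriminant = 34^2 - 4*144 = 580
Largest eigenvalue of A^T A = (trace + sqrt(disc))/2 = 29.0416
||T|| = sqrt(29.0416) = 5.3890

5.3890


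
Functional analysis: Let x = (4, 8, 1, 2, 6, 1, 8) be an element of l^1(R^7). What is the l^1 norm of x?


The l^1 norm equals the sum of absolute values of all components.
||x||_1 = 4 + 8 + 1 + 2 + 6 + 1 + 8
= 30

30.0000


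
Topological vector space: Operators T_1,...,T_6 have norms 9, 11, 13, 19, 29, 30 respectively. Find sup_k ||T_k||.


By the Uniform Boundedness Principle, the supremum of norms is finite.
sup_k ||T_k|| = max(9, 11, 13, 19, 29, 30) = 30

30


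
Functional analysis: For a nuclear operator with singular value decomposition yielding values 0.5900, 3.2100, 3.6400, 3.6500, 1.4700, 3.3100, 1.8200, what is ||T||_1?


The nuclear norm is the sum of all singular values.
||T||_1 = 0.5900 + 3.2100 + 3.6400 + 3.6500 + 1.4700 + 3.3100 + 1.8200
= 17.6900

17.6900


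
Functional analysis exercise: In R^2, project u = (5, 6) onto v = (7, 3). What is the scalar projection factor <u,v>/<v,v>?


Computing <u,v> = 5*7 + 6*3 = 53
Computing <v,v> = 7^2 + 3^2 = 58
Projection coefficient = 53/58 = 0.9138

0.9138


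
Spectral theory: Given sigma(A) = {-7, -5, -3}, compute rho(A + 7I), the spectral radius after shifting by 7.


Spectrum of A + 7I = {0, 2, 4}
Spectral radius = max |lambda| over the shifted spectrum
= max(0, 2, 4) = 4

4


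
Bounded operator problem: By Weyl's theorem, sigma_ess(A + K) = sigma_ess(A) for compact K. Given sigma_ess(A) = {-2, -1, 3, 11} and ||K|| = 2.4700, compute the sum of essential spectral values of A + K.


By Weyl's theorem, the essential spectrum is invariant under compact perturbations.
sigma_ess(A + K) = sigma_ess(A) = {-2, -1, 3, 11}
Sum = -2 + -1 + 3 + 11 = 11

11


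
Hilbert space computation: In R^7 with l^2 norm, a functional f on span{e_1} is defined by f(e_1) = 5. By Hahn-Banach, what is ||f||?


The norm of f is given by ||f|| = sup_{||x||=1} |f(x)|.
On span{e_1}, ||e_1|| = 1, so ||f|| = |f(e_1)| / ||e_1||
= |5| / 1 = 5.0000

5.0000


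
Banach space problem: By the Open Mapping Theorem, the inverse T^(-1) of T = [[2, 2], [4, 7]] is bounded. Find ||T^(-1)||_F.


det(T) = 2*7 - 2*4 = 6
T^(-1) = (1/6) * [[7, -2], [-4, 2]] = [[1.1667, -0.3333], [-0.6667, 0.3333]]
||T^(-1)||_F^2 = 1.1667^2 + (-0.3333)^2 + (-0.6667)^2 + 0.3333^2 = 2.0278
||T^(-1)||_F = sqrt(2.0278) = 1.4240

1.4240


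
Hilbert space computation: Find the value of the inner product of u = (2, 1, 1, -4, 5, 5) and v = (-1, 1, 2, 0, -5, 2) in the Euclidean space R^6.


Computing the standard inner product <u, v> = sum u_i * v_i
= 2*-1 + 1*1 + 1*2 + -4*0 + 5*-5 + 5*2
= -2 + 1 + 2 + 0 + -25 + 10
= -14

-14


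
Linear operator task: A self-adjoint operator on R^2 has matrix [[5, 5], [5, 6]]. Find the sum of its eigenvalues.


For a self-adjoint (symmetric) matrix, the eigenvalues are real.
The sum of eigenvalues equals the trace of the matrix.
trace = 5 + 6 = 11

11


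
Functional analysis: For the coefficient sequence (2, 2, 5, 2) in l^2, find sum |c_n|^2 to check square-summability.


sum |c_n|^2 = 2^2 + 2^2 + 5^2 + 2^2
= 4 + 4 + 25 + 4
= 37

37


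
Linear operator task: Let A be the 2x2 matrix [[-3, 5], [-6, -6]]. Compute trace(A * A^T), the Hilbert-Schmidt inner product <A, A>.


trace(A * A^T) = sum of squares of all entries
= (-3)^2 + 5^2 + (-6)^2 + (-6)^2
= 9 + 25 + 36 + 36
= 106

106


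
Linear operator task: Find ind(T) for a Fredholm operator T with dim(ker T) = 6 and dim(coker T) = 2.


The Fredholm index is defined as ind(T) = dim(ker T) - dim(coker T)
= 6 - 2
= 4

4


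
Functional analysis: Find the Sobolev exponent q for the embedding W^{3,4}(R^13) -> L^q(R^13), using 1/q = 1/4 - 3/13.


Using the Sobolev embedding formula: 1/q = 1/p - k/n
1/q = 1/4 - 3/13 = 1/52
q = 1/(1/52) = 52

52.0000


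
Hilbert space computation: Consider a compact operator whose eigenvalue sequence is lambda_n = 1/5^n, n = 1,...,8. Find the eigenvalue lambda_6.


The eigenvalue formula gives lambda_6 = 1/5^6
= 1/15625
= 6.4000e-05

6.4000e-05


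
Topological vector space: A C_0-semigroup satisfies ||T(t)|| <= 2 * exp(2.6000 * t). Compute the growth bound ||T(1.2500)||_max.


||T(1.2500)|| <= 2 * exp(2.6000 * 1.2500)
= 2 * exp(3.2500)
= 2 * 25.7903
= 51.5807

51.5807


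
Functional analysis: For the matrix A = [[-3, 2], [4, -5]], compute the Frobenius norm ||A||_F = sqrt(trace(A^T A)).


||A||_F^2 = sum a_ij^2
= (-3)^2 + 2^2 + 4^2 + (-5)^2
= 9 + 4 + 16 + 25 = 54
||A||_F = sqrt(54) = 7.3485

7.3485


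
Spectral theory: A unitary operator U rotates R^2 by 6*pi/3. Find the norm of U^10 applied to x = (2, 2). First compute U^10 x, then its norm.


U is a rotation by theta = 6*pi/3
U^10 = rotation by 10*theta = 60*pi/3 = 0*pi/3 (mod 2*pi)
cos(0*pi/3) = 1.0000, sin(0*pi/3) = 0.0000
U^10 x = (1.0000 * 2 - 0.0000 * 2, 0.0000 * 2 + 1.0000 * 2)
= (2.0000, 2.0000)
||U^10 x|| = sqrt(2.0000^2 + 2.0000^2) = sqrt(8.0000) = 2.8284

2.8284


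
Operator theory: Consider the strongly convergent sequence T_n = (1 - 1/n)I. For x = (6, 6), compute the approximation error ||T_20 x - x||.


T_20 x - x = (1 - 1/20)x - x = -x/20
||x|| = sqrt(72) = 8.4853
||T_20 x - x|| = ||x||/20 = 8.4853/20 = 0.4243

0.4243


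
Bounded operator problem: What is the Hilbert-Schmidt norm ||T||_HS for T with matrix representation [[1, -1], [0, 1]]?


The Hilbert-Schmidt norm is sqrt(sum of squares of all entries).
Sum of squares = 1^2 + (-1)^2 + 0^2 + 1^2
= 1 + 1 + 0 + 1 = 3
||T||_HS = sqrt(3) = 1.7321

1.7321


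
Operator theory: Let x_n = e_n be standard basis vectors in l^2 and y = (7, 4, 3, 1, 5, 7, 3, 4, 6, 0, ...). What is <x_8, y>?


x_8 = e_8 is the standard basis vector with 1 in position 8.
<x_8, y> = y_8 = 4
As n -> infinity, <x_n, y> -> 0, confirming weak convergence of (x_n) to 0.

4


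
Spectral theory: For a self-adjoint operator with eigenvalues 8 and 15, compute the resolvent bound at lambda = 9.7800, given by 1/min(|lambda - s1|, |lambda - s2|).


dist(9.7800, {8, 15}) = min(|9.7800 - 8|, |9.7800 - 15|)
= min(1.7800, 5.2200) = 1.7800
Resolvent bound = 1/1.7800 = 0.5618

0.5618


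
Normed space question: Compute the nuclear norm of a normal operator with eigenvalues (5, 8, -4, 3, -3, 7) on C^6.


For a normal operator, singular values equal |eigenvalues|.
Trace norm = sum |lambda_i| = 5 + 8 + 4 + 3 + 3 + 7
= 30

30


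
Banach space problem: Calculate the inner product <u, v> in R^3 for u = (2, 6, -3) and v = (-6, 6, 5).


Computing the standard inner product <u, v> = sum u_i * v_i
= 2*-6 + 6*6 + -3*5
= -12 + 36 + -15
= 9

9


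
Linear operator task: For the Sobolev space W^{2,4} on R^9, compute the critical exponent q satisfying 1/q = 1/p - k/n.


Using the Sobolev embedding formula: 1/q = 1/p - k/n
1/q = 1/4 - 2/9 = 1/36
q = 1/(1/36) = 36

36.0000


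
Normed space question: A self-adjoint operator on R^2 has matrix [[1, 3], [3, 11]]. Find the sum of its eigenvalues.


For a self-adjoint (symmetric) matrix, the eigenvalues are real.
The sum of eigenvalues equals the trace of the matrix.
trace = 1 + 11 = 12

12


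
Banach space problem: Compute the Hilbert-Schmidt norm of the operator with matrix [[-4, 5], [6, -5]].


The Hilbert-Schmidt norm is sqrt(sum of squares of all entries).
Sum of squares = (-4)^2 + 5^2 + 6^2 + (-5)^2
= 16 + 25 + 36 + 25 = 102
||T||_HS = sqrt(102) = 10.0995

10.0995


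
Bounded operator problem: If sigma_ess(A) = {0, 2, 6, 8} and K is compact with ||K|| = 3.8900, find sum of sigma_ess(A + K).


By Weyl's theorem, the essential spectrum is invariant under compact perturbations.
sigma_ess(A + K) = sigma_ess(A) = {0, 2, 6, 8}
Sum = 0 + 2 + 6 + 8 = 16

16


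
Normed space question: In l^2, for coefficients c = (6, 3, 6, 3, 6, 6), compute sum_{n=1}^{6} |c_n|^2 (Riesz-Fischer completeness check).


sum |c_n|^2 = 6^2 + 3^2 + 6^2 + 3^2 + 6^2 + 6^2
= 36 + 9 + 36 + 9 + 36 + 36
= 162

162


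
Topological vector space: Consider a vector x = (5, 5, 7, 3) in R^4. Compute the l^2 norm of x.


The l^2 norm = (sum |x_i|^2)^(1/2)
Sum of 2th powers = 25 + 25 + 49 + 9 = 108
||x||_2 = (108)^(1/2) = 10.3923

10.3923


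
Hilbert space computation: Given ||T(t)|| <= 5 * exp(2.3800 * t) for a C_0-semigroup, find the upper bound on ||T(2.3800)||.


||T(2.3800)|| <= 5 * exp(2.3800 * 2.3800)
= 5 * exp(5.6644)
= 5 * 288.4149
= 1442.0744

1442.0744


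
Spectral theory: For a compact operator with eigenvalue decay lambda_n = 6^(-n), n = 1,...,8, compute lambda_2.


The eigenvalue formula gives lambda_2 = 1/6^2
= 1/36
= 0.0278

0.0278


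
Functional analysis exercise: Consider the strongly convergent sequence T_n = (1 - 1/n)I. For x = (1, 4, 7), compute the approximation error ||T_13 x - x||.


T_13 x - x = (1 - 1/13)x - x = -x/13
||x|| = sqrt(66) = 8.1240
||T_13 x - x|| = ||x||/13 = 8.1240/13 = 0.6249

0.6249


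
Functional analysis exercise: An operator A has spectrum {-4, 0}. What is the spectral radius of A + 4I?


Spectrum of A + 4I = {0, 4}
Spectral radius = max |lambda| over the shifted spectrum
= max(0, 4) = 4

4


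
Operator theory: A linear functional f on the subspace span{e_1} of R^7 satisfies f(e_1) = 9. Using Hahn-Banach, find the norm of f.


The norm of f is given by ||f|| = sup_{||x||=1} |f(x)|.
On span{e_1}, ||e_1|| = 1, so ||f|| = |f(e_1)| / ||e_1||
= |9| / 1 = 9.0000

9.0000


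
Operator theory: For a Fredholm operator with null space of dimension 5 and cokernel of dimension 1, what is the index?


The Fredholm index is defined as ind(T) = dim(ker T) - dim(coker T)
= 5 - 1
= 4

4


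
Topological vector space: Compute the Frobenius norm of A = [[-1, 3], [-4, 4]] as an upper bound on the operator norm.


||A||_F^2 = sum a_ij^2
= (-1)^2 + 3^2 + (-4)^2 + 4^2
= 1 + 9 + 16 + 16 = 42
||A||_F = sqrt(42) = 6.4807

6.4807


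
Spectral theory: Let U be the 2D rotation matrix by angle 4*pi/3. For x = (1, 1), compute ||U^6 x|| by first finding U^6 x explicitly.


U is a rotation by theta = 4*pi/3
U^6 = rotation by 6*theta = 24*pi/3 = 0*pi/3 (mod 2*pi)
cos(0*pi/3) = 1.0000, sin(0*pi/3) = 0.0000
U^6 x = (1.0000 * 1 - 0.0000 * 1, 0.0000 * 1 + 1.0000 * 1)
= (1.0000, 1.0000)
||U^6 x|| = sqrt(1.0000^2 + 1.0000^2) = sqrt(2.0000) = 1.4142

1.4142


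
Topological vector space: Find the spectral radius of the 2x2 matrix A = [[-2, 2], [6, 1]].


For a 2x2 matrix, eigenvalues satisfy lambda^2 - (trace)*lambda + det = 0
trace = -2 + 1 = -1
det = -2*1 - 2*6 = -14
discriminant = (-1)^2 - 4*(-14) = 57
spectral radius = max |eigenvalue| = 4.2749

4.2749


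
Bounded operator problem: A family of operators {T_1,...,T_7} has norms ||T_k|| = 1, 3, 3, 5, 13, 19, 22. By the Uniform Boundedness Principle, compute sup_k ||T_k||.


By the Uniform Boundedness Principle, the supremum of norms is finite.
sup_k ||T_k|| = max(1, 3, 3, 5, 13, 19, 22) = 22

22


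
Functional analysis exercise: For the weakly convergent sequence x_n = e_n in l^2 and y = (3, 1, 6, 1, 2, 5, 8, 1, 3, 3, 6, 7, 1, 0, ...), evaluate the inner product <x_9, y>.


x_9 = e_9 is the standard basis vector with 1 in position 9.
<x_9, y> = y_9 = 3
As n -> infinity, <x_n, y> -> 0, confirming weak convergence of (x_n) to 0.

3


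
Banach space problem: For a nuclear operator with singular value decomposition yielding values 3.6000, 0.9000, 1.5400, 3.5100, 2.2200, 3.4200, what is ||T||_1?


The nuclear norm is the sum of all singular values.
||T||_1 = 3.6000 + 0.9000 + 1.5400 + 3.5100 + 2.2200 + 3.4200
= 15.1900

15.1900


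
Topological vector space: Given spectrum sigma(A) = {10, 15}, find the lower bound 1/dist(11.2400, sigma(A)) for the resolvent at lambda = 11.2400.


dist(11.2400, {10, 15}) = min(|11.2400 - 10|, |11.2400 - 15|)
= min(1.2400, 3.7600) = 1.2400
Resolvent bound = 1/1.2400 = 0.8065

0.8065


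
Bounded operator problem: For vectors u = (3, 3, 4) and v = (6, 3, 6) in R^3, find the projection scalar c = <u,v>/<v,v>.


Computing <u,v> = 3*6 + 3*3 + 4*6 = 51
Computing <v,v> = 6^2 + 3^2 + 6^2 = 81
Projection coefficient = 51/81 = 0.6296

0.6296


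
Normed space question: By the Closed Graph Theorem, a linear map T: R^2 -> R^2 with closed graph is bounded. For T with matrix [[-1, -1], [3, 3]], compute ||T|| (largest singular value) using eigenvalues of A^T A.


A^T A = [[10, 10], [10, 10]]
trace(A^T A) = 20, det(A^T A) = 0
discriminant = 20^2 - 4*0 = 400
Largest eigenvalue of A^T A = (trace + sqrt(disc))/2 = 20.0000
||T|| = sqrt(20.0000) = 4.4721

4.4721


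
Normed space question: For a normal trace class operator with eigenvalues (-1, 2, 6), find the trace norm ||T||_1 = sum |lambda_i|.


For a normal operator, singular values equal |eigenvalues|.
Trace norm = sum |lambda_i| = 1 + 2 + 6
= 9

9


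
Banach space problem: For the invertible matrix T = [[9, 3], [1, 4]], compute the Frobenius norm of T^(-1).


det(T) = 9*4 - 3*1 = 33
T^(-1) = (1/33) * [[4, -3], [-1, 9]] = [[0.1212, -0.0909], [-0.0303, 0.2727]]
||T^(-1)||_F^2 = 0.1212^2 + (-0.0909)^2 + (-0.0303)^2 + 0.2727^2 = 0.0983
||T^(-1)||_F = sqrt(0.0983) = 0.3135

0.3135


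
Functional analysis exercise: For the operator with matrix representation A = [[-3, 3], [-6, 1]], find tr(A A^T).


trace(A * A^T) = sum of squares of all entries
= (-3)^2 + 3^2 + (-6)^2 + 1^2
= 9 + 9 + 36 + 1
= 55

55


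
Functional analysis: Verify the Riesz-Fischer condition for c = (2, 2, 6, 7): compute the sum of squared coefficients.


sum |c_n|^2 = 2^2 + 2^2 + 6^2 + 7^2
= 4 + 4 + 36 + 49
= 93

93


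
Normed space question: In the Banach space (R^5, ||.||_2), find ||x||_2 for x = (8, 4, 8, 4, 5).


The l^2 norm = (sum |x_i|^2)^(1/2)
Sum of 2th powers = 64 + 16 + 64 + 16 + 25 = 185
||x||_2 = (185)^(1/2) = 13.6015

13.6015


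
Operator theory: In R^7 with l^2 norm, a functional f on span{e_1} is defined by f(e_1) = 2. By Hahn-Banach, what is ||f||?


The norm of f is given by ||f|| = sup_{||x||=1} |f(x)|.
On span{e_1}, ||e_1|| = 1, so ||f|| = |f(e_1)| / ||e_1||
= |2| / 1 = 2.0000

2.0000


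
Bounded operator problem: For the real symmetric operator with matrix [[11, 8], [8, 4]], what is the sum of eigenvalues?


For a self-adjoint (symmetric) matrix, the eigenvalues are real.
The sum of eigenvalues equals the trace of the matrix.
trace = 11 + 4 = 15

15


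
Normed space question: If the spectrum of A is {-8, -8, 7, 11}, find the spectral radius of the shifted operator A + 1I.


Spectrum of A + 1I = {-7, -7, 8, 12}
Spectral radius = max |lambda| over the shifted spectrum
= max(7, 7, 8, 12) = 12

12


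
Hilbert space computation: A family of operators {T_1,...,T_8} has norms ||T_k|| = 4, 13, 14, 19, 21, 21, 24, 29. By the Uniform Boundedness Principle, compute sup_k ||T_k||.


By the Uniform Boundedness Principle, the supremum of norms is finite.
sup_k ||T_k|| = max(4, 13, 14, 19, 21, 21, 24, 29) = 29

29


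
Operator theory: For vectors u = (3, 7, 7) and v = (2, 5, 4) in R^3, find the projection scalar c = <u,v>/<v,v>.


Computing <u,v> = 3*2 + 7*5 + 7*4 = 69
Computing <v,v> = 2^2 + 5^2 + 4^2 = 45
Projection coefficient = 69/45 = 1.5333

1.5333


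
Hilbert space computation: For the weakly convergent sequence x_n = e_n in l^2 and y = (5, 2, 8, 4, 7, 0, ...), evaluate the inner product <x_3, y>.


x_3 = e_3 is the standard basis vector with 1 in position 3.
<x_3, y> = y_3 = 8
As n -> infinity, <x_n, y> -> 0, confirming weak convergence of (x_n) to 0.

8


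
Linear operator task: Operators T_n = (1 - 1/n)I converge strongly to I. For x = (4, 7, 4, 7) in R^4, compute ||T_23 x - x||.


T_23 x - x = (1 - 1/23)x - x = -x/23
||x|| = sqrt(130) = 11.4018
||T_23 x - x|| = ||x||/23 = 11.4018/23 = 0.4957

0.4957


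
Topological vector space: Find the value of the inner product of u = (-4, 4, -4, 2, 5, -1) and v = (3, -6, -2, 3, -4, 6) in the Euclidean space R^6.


Computing the standard inner product <u, v> = sum u_i * v_i
= -4*3 + 4*-6 + -4*-2 + 2*3 + 5*-4 + -1*6
= -12 + -24 + 8 + 6 + -20 + -6
= -48

-48


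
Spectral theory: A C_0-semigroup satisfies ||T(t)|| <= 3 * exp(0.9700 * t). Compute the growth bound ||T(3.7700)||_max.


||T(3.7700)|| <= 3 * exp(0.9700 * 3.7700)
= 3 * exp(3.6569)
= 3 * 38.7411
= 116.2232

116.2232


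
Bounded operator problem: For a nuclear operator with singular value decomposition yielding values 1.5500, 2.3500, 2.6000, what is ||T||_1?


The nuclear norm is the sum of all singular values.
||T||_1 = 1.5500 + 2.3500 + 2.6000
= 6.5000

6.5000


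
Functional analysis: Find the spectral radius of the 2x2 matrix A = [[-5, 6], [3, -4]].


For a 2x2 matrix, eigenvalues satisfy lambda^2 - (trace)*lambda + det = 0
trace = -5 + -4 = -9
det = -5*-4 - 6*3 = 2
discriminant = (-9)^2 - 4*(2) = 73
spectral radius = max |eigenvalue| = 8.7720

8.7720


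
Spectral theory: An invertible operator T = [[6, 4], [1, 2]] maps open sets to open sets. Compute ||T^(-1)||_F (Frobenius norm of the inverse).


det(T) = 6*2 - 4*1 = 8
T^(-1) = (1/8) * [[2, -4], [-1, 6]] = [[0.2500, -0.5000], [-0.1250, 0.7500]]
||T^(-1)||_F^2 = 0.2500^2 + (-0.5000)^2 + (-0.1250)^2 + 0.7500^2 = 0.8906
||T^(-1)||_F = sqrt(0.8906) = 0.9437

0.9437


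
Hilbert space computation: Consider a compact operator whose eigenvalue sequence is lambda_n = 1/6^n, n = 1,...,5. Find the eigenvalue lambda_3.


The eigenvalue formula gives lambda_3 = 1/6^3
= 1/216
= 0.0046

0.0046


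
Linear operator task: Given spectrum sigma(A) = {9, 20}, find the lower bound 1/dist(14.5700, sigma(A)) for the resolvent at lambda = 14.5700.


dist(14.5700, {9, 20}) = min(|14.5700 - 9|, |14.5700 - 20|)
= min(5.5700, 5.4300) = 5.4300
Resolvent bound = 1/5.4300 = 0.1842

0.1842


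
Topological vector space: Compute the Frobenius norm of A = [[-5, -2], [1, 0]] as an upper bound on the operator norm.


||A||_F^2 = sum a_ij^2
= (-5)^2 + (-2)^2 + 1^2 + 0^2
= 25 + 4 + 1 + 0 = 30
||A||_F = sqrt(30) = 5.4772

5.4772


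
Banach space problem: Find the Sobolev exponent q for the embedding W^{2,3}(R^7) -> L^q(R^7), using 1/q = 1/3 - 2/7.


Using the Sobolev embedding formula: 1/q = 1/p - k/n
1/q = 1/3 - 2/7 = 1/21
q = 1/(1/21) = 21

21.0000


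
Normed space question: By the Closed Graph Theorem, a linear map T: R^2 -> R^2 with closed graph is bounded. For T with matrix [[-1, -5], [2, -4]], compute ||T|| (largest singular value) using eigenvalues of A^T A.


A^T A = [[5, -3], [-3, 41]]
trace(A^T A) = 46, det(A^T A) = 196
discriminant = 46^2 - 4*196 = 1332
Largest eigenvalue of A^T A = (trace + sqrt(disc))/2 = 41.2483
||T|| = sqrt(41.2483) = 6.4225

6.4225


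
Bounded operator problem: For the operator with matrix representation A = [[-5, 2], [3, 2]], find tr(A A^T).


trace(A * A^T) = sum of squares of all entries
= (-5)^2 + 2^2 + 3^2 + 2^2
= 25 + 4 + 9 + 4
= 42

42


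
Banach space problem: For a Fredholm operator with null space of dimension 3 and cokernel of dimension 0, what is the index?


The Fredholm index is defined as ind(T) = dim(ker T) - dim(coker T)
= 3 - 0
= 3

3


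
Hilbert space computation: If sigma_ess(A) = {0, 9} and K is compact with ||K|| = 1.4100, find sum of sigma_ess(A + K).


By Weyl's theorem, the essential spectrum is invariant under compact perturbations.
sigma_ess(A + K) = sigma_ess(A) = {0, 9}
Sum = 0 + 9 = 9

9


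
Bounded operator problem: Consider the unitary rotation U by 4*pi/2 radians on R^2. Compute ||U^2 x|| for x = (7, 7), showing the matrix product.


U is a rotation by theta = 4*pi/2
U^2 = rotation by 2*theta = 8*pi/2 = 0*pi/2 (mod 2*pi)
cos(0*pi/2) = 1.0000, sin(0*pi/2) = 0.0000
U^2 x = (1.0000 * 7 - 0.0000 * 7, 0.0000 * 7 + 1.0000 * 7)
= (7.0000, 7.0000)
||U^2 x|| = sqrt(7.0000^2 + 7.0000^2) = sqrt(98.0000) = 9.8995

9.8995


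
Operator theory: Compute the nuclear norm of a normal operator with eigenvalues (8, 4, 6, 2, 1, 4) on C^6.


For a normal operator, singular values equal |eigenvalues|.
Trace norm = sum |lambda_i| = 8 + 4 + 6 + 2 + 1 + 4
= 25

25


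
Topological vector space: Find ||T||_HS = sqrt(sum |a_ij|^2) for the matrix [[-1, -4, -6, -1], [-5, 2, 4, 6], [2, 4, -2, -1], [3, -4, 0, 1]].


The Hilbert-Schmidt norm is sqrt(sum of squares of all entries).
Sum of squares = (-1)^2 + (-4)^2 + (-6)^2 + (-1)^2 + (-5)^2 + 2^2 + 4^2 + 6^2 + 2^2 + 4^2 + (-2)^2 + (-1)^2 + 3^2 + (-4)^2 + 0^2 + 1^2
= 1 + 16 + 36 + 1 + 25 + 4 + 16 + 36 + 4 + 16 + 4 + 1 + 9 + 16 + 0 + 1 = 186
||T||_HS = sqrt(186) = 13.6382

13.6382


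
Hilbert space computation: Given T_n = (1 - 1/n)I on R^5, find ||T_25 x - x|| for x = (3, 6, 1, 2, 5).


T_25 x - x = (1 - 1/25)x - x = -x/25
||x|| = sqrt(75) = 8.6603
||T_25 x - x|| = ||x||/25 = 8.6603/25 = 0.3464

0.3464


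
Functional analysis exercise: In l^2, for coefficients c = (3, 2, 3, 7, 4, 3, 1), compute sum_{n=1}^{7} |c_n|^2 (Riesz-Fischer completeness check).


sum |c_n|^2 = 3^2 + 2^2 + 3^2 + 7^2 + 4^2 + 3^2 + 1^2
= 9 + 4 + 9 + 49 + 16 + 9 + 1
= 97

97


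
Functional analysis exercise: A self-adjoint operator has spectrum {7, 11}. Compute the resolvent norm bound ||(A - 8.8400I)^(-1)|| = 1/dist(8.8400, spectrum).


dist(8.8400, {7, 11}) = min(|8.8400 - 7|, |8.8400 - 11|)
= min(1.8400, 2.1600) = 1.8400
Resolvent bound = 1/1.8400 = 0.5435

0.5435


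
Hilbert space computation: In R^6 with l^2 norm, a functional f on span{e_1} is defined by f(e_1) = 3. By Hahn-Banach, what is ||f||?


The norm of f is given by ||f|| = sup_{||x||=1} |f(x)|.
On span{e_1}, ||e_1|| = 1, so ||f|| = |f(e_1)| / ||e_1||
= |3| / 1 = 3.0000

3.0000


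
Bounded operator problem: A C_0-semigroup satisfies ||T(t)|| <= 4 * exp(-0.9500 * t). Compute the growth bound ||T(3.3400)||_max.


||T(3.3400)|| <= 4 * exp(-0.9500 * 3.3400)
= 4 * exp(-3.1730)
= 4 * 0.0419
= 0.1675

0.1675


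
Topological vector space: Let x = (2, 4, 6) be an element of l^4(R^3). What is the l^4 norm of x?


The l^4 norm = (sum |x_i|^4)^(1/4)
Sum of 4th powers = 16 + 256 + 1296 = 1568
||x||_4 = (1568)^(1/4) = 6.2927

6.2927


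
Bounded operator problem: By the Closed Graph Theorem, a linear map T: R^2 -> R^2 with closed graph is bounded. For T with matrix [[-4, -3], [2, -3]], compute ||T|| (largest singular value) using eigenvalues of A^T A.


A^T A = [[20, 6], [6, 18]]
trace(A^T A) = 38, det(A^T A) = 324
discriminant = 38^2 - 4*324 = 148
Largest eigenvalue of A^T A = (trace + sqrt(disc))/2 = 25.0828
||T|| = sqrt(25.0828) = 5.0083

5.0083


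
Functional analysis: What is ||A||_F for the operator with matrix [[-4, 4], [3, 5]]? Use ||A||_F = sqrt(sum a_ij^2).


||A||_F^2 = sum a_ij^2
= (-4)^2 + 4^2 + 3^2 + 5^2
= 16 + 16 + 9 + 25 = 66
||A||_F = sqrt(66) = 8.1240

8.1240


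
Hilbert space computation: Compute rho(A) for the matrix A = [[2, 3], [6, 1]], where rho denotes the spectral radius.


For a 2x2 matrix, eigenvalues satisfy lambda^2 - (trace)*lambda + det = 0
trace = 2 + 1 = 3
det = 2*1 - 3*6 = -16
discriminant = 3^2 - 4*(-16) = 73
spectral radius = max |eigenvalue| = 5.7720

5.7720


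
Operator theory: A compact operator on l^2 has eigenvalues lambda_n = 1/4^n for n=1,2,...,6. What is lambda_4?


The eigenvalue formula gives lambda_4 = 1/4^4
= 1/256
= 0.0039

0.0039


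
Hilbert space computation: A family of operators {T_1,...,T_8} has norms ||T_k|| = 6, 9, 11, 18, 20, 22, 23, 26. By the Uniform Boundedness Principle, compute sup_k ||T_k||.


By the Uniform Boundedness Principle, the supremum of norms is finite.
sup_k ||T_k|| = max(6, 9, 11, 18, 20, 22, 23, 26) = 26

26


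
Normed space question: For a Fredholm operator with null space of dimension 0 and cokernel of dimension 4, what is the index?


The Fredholm index is defined as ind(T) = dim(ker T) - dim(coker T)
= 0 - 4
= -4

-4


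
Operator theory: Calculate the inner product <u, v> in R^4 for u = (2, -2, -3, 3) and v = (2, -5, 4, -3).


Computing the standard inner product <u, v> = sum u_i * v_i
= 2*2 + -2*-5 + -3*4 + 3*-3
= 4 + 10 + -12 + -9
= -7

-7


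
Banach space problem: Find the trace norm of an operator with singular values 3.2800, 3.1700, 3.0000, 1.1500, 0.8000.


The nuclear norm is the sum of all singular values.
||T||_1 = 3.2800 + 3.1700 + 3.0000 + 1.1500 + 0.8000
= 11.4000

11.4000


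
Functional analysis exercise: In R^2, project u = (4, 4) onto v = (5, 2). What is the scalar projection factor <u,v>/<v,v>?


Computing <u,v> = 4*5 + 4*2 = 28
Computing <v,v> = 5^2 + 2^2 = 29
Projection coefficient = 28/29 = 0.9655

0.9655


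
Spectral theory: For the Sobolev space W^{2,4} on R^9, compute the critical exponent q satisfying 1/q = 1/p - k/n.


Using the Sobolev embedding formula: 1/q = 1/p - k/n
1/q = 1/4 - 2/9 = 1/36
q = 1/(1/36) = 36

36.0000


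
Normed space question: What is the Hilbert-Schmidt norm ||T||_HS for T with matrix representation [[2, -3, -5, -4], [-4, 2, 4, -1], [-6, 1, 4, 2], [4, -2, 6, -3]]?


The Hilbert-Schmidt norm is sqrt(sum of squares of all entries).
Sum of squares = 2^2 + (-3)^2 + (-5)^2 + (-4)^2 + (-4)^2 + 2^2 + 4^2 + (-1)^2 + (-6)^2 + 1^2 + 4^2 + 2^2 + 4^2 + (-2)^2 + 6^2 + (-3)^2
= 4 + 9 + 25 + 16 + 16 + 4 + 16 + 1 + 36 + 1 + 16 + 4 + 16 + 4 + 36 + 9 = 213
||T||_HS = sqrt(213) = 14.5945

14.5945


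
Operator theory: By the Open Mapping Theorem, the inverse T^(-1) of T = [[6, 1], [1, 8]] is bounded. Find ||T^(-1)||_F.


det(T) = 6*8 - 1*1 = 47
T^(-1) = (1/47) * [[8, -1], [-1, 6]] = [[0.1702, -0.0213], [-0.0213, 0.1277]]
||T^(-1)||_F^2 = 0.1702^2 + (-0.0213)^2 + (-0.0213)^2 + 0.1277^2 = 0.0462
||T^(-1)||_F = sqrt(0.0462) = 0.2149

0.2149


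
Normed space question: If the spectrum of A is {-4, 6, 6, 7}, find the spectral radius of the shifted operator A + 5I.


Spectrum of A + 5I = {1, 11, 11, 12}
Spectral radius = max |lambda| over the shifted spectrum
= max(1, 11, 11, 12) = 12

12


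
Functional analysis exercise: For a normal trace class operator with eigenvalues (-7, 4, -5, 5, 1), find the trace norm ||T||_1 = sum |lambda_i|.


For a normal operator, singular values equal |eigenvalues|.
Trace norm = sum |lambda_i| = 7 + 4 + 5 + 5 + 1
= 22

22


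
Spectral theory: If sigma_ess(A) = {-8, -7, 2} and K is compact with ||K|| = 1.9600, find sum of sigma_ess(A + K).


By Weyl's theorem, the essential spectrum is invariant under compact perturbations.
sigma_ess(A + K) = sigma_ess(A) = {-8, -7, 2}
Sum = -8 + -7 + 2 = -13

-13


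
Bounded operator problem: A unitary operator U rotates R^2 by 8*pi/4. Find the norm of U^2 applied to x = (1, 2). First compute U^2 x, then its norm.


U is a rotation by theta = 8*pi/4
U^2 = rotation by 2*theta = 16*pi/4 = 0*pi/4 (mod 2*pi)
cos(0*pi/4) = 1.0000, sin(0*pi/4) = 0.0000
U^2 x = (1.0000 * 1 - 0.0000 * 2, 0.0000 * 1 + 1.0000 * 2)
= (1.0000, 2.0000)
||U^2 x|| = sqrt(1.0000^2 + 2.0000^2) = sqrt(5.0000) = 2.2361

2.2361


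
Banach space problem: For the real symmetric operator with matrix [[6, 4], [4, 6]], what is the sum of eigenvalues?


For a self-adjoint (symmetric) matrix, the eigenvalues are real.
The sum of eigenvalues equals the trace of the matrix.
trace = 6 + 6 = 12

12


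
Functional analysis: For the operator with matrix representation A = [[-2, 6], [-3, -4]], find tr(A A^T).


trace(A * A^T) = sum of squares of all entries
= (-2)^2 + 6^2 + (-3)^2 + (-4)^2
= 4 + 36 + 9 + 16
= 65

65


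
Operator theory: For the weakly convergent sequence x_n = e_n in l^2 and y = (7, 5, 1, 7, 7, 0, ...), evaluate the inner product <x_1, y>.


x_1 = e_1 is the standard basis vector with 1 in position 1.
<x_1, y> = y_1 = 7
As n -> infinity, <x_n, y> -> 0, confirming weak convergence of (x_n) to 0.

7


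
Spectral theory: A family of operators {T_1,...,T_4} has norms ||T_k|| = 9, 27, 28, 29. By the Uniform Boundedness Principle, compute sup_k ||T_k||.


By the Uniform Boundedness Principle, the supremum of norms is finite.
sup_k ||T_k|| = max(9, 27, 28, 29) = 29

29
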